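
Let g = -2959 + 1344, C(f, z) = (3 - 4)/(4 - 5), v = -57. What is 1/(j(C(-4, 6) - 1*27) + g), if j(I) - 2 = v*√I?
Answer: I/(-1613*I + 57*√26) ≈ -0.00060047 + 0.0001082*I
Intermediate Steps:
C(f, z) = 1 (C(f, z) = -1/(-1) = -1*(-1) = 1)
g = -1615
j(I) = 2 - 57*√I
1/(j(C(-4, 6) - 1*27) + g) = 1/((2 - 57*√(1 - 1*27)) - 1615) = 1/((2 - 57*√(1 - 27)) - 1615) = 1/((2 - 57*I*√26) - 1615) = 1/(-1613 - 57*I*√26)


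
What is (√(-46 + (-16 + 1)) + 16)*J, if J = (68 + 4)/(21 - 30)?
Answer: -128 - 8*I*√61 ≈ -128.0 - 62.482*I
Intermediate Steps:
J = -8 (J = 72/(-9) = 72*(-⅑) = -8)
(√(-46 + (-16 + 1)) + 16)*J = (√(-46 + (-16 + 1)) + 16)*(-8) = (√(-46 - 15) + 16)*(-8) = (√(-61) + 16)*(-8) = (I*√61 + 16)*(-8) = (16 + I*√61)*(-8) = -128 - 8*I*√61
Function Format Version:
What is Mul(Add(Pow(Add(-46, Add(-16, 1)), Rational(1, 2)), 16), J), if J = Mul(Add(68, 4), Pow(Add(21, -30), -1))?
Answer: Add(-128, Mul(-8, I, Pow(61, Rational(1, 2)))) ≈ Add(-128.00, Mul(-62.482, I))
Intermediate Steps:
J = -8 (J = Mul(72, Pow(-9, -1)) = Mul(72, Rational(-1, 9)) = -8)
Mul(Add(Pow(Add(-46, Add(-16, 1)), Rational(1, 2)), 16), J) = Mul(Add(Pow(Add(-46, Add(-16, 1)), Rational(1, 2)), 16), -8) = Mul(Add(Pow(Add(-46, -15), Rational(1, 2)), 16), -8) = Mul(Add(Pow(-61, Rational(1, 2)), 16), -8) = Mul(Add(Mul(I, Pow(61, Rational(1, 2))), 16), -8) = Mul(Add(16, Mul(I, Pow(61, Rational(1, 2)))), -8) = Add(-128, Mul(-8, I, Pow(61, Rational(1, 2))))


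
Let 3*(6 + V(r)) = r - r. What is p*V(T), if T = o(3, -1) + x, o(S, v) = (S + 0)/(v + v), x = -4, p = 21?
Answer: -126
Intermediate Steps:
o(S, v) = S/(2*v) (o(S, v) = S/((2*v)) = S*(1/(2*v)) = S/(2*v))
T = -11/2 (T = (½)*3/(-1) - 4 = (½)*3*(-1) - 4 = -3/2 - 4 = -11/2 ≈ -5.5000)
V(r) = -6 (V(r) = -6 + (r - r)/3 = -6 + (⅓)*0 = -6 + 0 = -6)
p*V(T) = 21*(-6) = -126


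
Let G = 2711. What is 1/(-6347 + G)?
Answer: -1/3636 ≈ -0.00027503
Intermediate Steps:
1/(-6347 + G) = 1/(-6347 + 2711) = 1/(-3636) = -1/3636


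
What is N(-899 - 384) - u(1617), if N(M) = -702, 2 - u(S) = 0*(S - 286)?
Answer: -704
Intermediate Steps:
u(S) = 2 (u(S) = 2 - 0*(S - 286) = 2 - 0*(-286 + S) = 2 - 1*0 = 2 + 0 = 2)
N(-899 - 384) - u(1617) = -702 - 1*2 = -702 - 2 = -704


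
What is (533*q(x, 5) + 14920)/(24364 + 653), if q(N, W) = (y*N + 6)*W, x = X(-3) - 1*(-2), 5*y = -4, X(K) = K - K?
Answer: 8882/8339 ≈ 1.0651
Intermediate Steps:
X(K) = 0
y = -⅘ (y = (⅕)*(-4) = -⅘ ≈ -0.80000)
x = 2 (x = 0 - 1*(-2) = 0 + 2 = 2)
q(N, W) = W*(6 - 4*N/5) (q(N, W) = (-4*N/5 + 6)*W = (6 - 4*N/5)*W = W*(6 - 4*N/5))
(533*q(x, 5) + 14920)/(24364 + 653) = (533*((⅖)*5*(15 - 2*2)) + 14920)/(24364 + 653) = (533*((⅖)*5*(15 - 4)) + 14920)/25017 = (533*((⅖)*5*11) + 14920)*(1/25017) = (533*22 + 14920)*(1/25017) = (11726 + 14920)*(1/25017) = 26646*(1/25017) = 8882/8339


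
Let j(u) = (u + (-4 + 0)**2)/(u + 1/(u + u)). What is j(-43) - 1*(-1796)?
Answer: 246138/137 ≈ 1796.6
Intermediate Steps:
j(u) = (16 + u)/(u + 1/(2*u)) (j(u) = (u + (-4)**2)/(u + 1/(2*u)) = (u + 16)/(u + 1/(2*u)) = (16 + u)/(u + 1/(2*u)))
j(-43) - 1*(-1796) = 2*(-43)*(16 - 43)/(1 + 2*(-43)**2) - 1*(-1796) = 2*(-43)*(-27)/(1 + 2*1849) + 1796 = 2*(-43)*(-27)/(1 + 3698) + 1796 = 2*(-43)*(-27)/3699 + 1796 = 2*(-43)*(1/3699)*(-27) + 1796 = 86/137 + 1796 = 246138/137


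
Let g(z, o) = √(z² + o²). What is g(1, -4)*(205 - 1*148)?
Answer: 57*√17 ≈ 235.02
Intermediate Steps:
g(z, o) = √(o² + z²)
g(1, -4)*(205 - 1*148) = √((-4)² + 1²)*(205 - 1*148) = √(16 + 1)*(205 - 148) = √17*57 = 57*√17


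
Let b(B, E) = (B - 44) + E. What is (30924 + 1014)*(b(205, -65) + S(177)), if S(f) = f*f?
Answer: 1003651650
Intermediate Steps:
S(f) = f²
b(B, E) = -44 + B + E (b(B, E) = (-44 + B) + E = -44 + B + E)
(30924 + 1014)*(b(205, -65) + S(177)) = (30924 + 1014)*((-44 + 205 - 65) + 177²) = 31938*(96 + 31329) = 31938*31425 = 1003651650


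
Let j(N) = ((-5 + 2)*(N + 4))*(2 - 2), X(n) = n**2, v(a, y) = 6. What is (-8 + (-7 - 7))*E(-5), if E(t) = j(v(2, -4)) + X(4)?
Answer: -352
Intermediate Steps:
j(N) = 0 (j(N) = -3*(4 + N)*0 = (-12 - 3*N)*0 = 0)
E(t) = 16 (E(t) = 0 + 4**2 = 0 + 16 = 16)
(-8 + (-7 - 7))*E(-5) = (-8 + (-7 - 7))*16 = (-8 - 14)*16 = -22*16 = -352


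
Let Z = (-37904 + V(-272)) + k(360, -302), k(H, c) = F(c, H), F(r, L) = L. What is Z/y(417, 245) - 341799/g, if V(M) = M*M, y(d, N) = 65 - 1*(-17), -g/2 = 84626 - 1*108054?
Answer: 839702561/1921096 ≈ 437.10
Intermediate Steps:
g = 46856 (g = -2*(84626 - 1*108054) = -2*(84626 - 108054) = -2*(-23428) = 46856)
k(H, c) = H
y(d, N) = 82 (y(d, N) = 65 + 17 = 82)
V(M) = M²
Z = 36440 (Z = (-37904 + (-272)²) + 360 = (-37904 + 73984) + 360 = 36080 + 360 = 36440)
Z/y(417, 245) - 341799/g = 36440/82 - 341799/46856 = 36440*(1/82) - 341799*1/46856 = 18220/41 - 341799/46856 = 839702561/1921096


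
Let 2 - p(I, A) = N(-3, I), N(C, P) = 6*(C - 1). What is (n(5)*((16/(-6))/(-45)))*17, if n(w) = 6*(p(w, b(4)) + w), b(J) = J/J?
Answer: 8432/45 ≈ 187.38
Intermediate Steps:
N(C, P) = -6 + 6*C (N(C, P) = 6*(-1 + C) = -6 + 6*C)
b(J) = 1
p(I, A) = 26 (p(I, A) = 2 - (-6 + 6*(-3)) = 2 - (-6 - 18) = 2 - 1*(-24) = 2 + 24 = 26)
n(w) = 156 + 6*w (n(w) = 6*(26 + w) = 156 + 6*w)
(n(5)*((16/(-6))/(-45)))*17 = ((156 + 6*5)*((16/(-6))/(-45)))*17 = ((156 + 30)*((16*(-⅙))*(-1/45)))*17 = (186*(-8/3*(-1/45)))*17 = (186*(8/135))*17 = (496/45)*17 = 8432/45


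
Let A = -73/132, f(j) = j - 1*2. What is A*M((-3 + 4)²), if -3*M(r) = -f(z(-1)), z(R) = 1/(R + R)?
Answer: 365/792 ≈ 0.46086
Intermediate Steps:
z(R) = 1/(2*R)
f(j) = -2 + j (f(j) = j - 2 = -2 + j)
M(r) = -⅚ (M(r) = -(-1)*(-2 + (½)/(-1))/3 = -(-1)*(-2 + (½)*(-1))/3 = -(-1)*(-2 - ½)/3 = -(-1)*(-5)/(3*2) = -⅓*5/2 = -⅚)
A = -73/132 (A = -73*1/132 = -73/132 ≈ -0.55303)
A*M((-3 + 4)²) = -73/132*(-⅚) = 365/792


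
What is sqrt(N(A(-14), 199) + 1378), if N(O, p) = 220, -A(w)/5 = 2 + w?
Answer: sqrt(1598) ≈ 39.975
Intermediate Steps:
A(w) = -10 - 5*w (A(w) = -5*(2 + w) = -10 - 5*w)
sqrt(N(A(-14), 199) + 1378) = sqrt(220 + 1378) = sqrt(1598)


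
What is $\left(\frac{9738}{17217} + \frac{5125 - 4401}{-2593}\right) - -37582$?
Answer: $\frac{186423511652}{4960409} \approx 37582.0$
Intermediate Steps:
$\left(\frac{9738}{17217} + \frac{5125 - 4401}{-2593}\right) - -37582 = \left(9738 \cdot \frac{1}{17217} + 724 \left(- \frac{1}{2593}\right)\right) + 37582 = \left(\frac{1082}{1913} - \frac{724}{2593}\right) + 37582 = \frac{1420614}{4960409} + 37582 = \frac{186423511652}{4960409}$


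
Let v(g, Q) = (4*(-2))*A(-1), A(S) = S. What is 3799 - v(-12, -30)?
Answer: 3791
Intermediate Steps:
v(g, Q) = 8 (v(g, Q) = (4*(-2))*(-1) = -8*(-1) = 8)
3799 - v(-12, -30) = 3799 - 1*8 = 3799 - 8 = 3791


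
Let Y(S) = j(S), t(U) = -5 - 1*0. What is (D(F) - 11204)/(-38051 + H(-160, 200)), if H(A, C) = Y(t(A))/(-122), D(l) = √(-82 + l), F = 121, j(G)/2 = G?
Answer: 341722/1160553 - 61*√39/2321106 ≈ 0.29428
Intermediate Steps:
j(G) = 2*G
t(U) = -5 (t(U) = -5 + 0 = -5)
Y(S) = 2*S
H(A, C) = 5/61 (H(A, C) = (2*(-5))/(-122) = -10*(-1/122) = 5/61)
(D(F) - 11204)/(-38051 + H(-160, 200)) = (√(-82 + 121) - 11204)/(-38051 + 5/61) = (√39 - 11204)/(-2321106/61) = (-11204 + √39)*(-61/2321106) = 341722/1160553 - 61*√39/2321106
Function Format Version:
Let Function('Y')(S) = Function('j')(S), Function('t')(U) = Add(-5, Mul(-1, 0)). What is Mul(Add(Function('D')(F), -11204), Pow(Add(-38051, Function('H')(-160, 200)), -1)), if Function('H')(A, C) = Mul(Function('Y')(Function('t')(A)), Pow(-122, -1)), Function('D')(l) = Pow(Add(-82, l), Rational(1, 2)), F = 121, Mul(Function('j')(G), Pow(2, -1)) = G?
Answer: Add(Rational(341722, 1160553), Mul(Rational(-61, 2321106), Pow(39, Rational(1, 2)))) ≈ 0.29428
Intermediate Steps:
Function('j')(G) = Mul(2, G)
Function('t')(U) = -5 (Function('t')(U) = Add(-5, 0) = -5)
Function('Y')(S) = Mul(2, S)
Function('H')(A, C) = Rational(5, 61) (Function('H')(A, C) = Mul(Mul(2, -5), Pow(-122, -1)) = Mul(-10, Rational(-1, 122)) = Rational(5, 61))
Mul(Add(Function('D')(F), -11204), Pow(Add(-38051, Function('H')(-160, 200)), -1)) = Mul(Add(Pow(Add(-82, 121), Rational(1, 2)), -11204), Pow(Add(-38051, Rational(5, 61)), -1)) = Mul(Add(Pow(39, Rational(1, 2)), -11204), Pow(Rational(-2321106, 61), -1)) = Mul(Add(-11204, Pow(39, Rational(1, 2))), Rational(-61, 2321106)) = Add(Rational(341722, 1160553), Mul(Rational(-61, 2321106), Pow(39, Rational(1, 2))))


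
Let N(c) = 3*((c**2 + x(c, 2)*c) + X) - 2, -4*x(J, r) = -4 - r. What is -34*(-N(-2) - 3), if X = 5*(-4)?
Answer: -1904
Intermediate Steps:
x(J, r) = 1 + r/4 (x(J, r) = -(-4 - r)/4 = 1 + r/4)
X = -20
N(c) = -62 + 3*c**2 + 9*c/2 (N(c) = 3*((c**2 + (1 + (1/4)*2)*c) - 20) - 2 = 3*((c**2 + (1 + 1/2)*c) - 20) - 2 = 3*((c**2 + 3*c/2) - 20) - 2 = 3*(-20 + c**2 + 3*c/2) - 2 = (-60 + 3*c**2 + 9*c/2) - 2 = -62 + 3*c**2 + 9*c/2)
-34*(-N(-2) - 3) = -34*(-(-62 + 3*(-2)**2 + (9/2)*(-2)) - 3) = -34*(-(-62 + 3*4 - 9) - 3) = -34*(-(-62 + 12 - 9) - 3) = -34*(-1*(-59) - 3) = -34*(59 - 3) = -34*56 = -1904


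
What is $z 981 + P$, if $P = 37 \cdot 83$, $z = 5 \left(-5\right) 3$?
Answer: $-70504$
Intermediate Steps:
$z = -75$ ($z = \left(-25\right) 3 = -75$)
$P = 3071$
$z 981 + P = \left(-75\right) 981 + 3071 = -73575 + 3071 = -70504$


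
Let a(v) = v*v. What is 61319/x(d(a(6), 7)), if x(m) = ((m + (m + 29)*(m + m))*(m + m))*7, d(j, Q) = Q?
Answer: 61319/50078 ≈ 1.2245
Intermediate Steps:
a(v) = v²
x(m) = 14*m*(m + 2*m*(29 + m)) (x(m) = ((m + (29 + m)*(2*m))*(2*m))*7 = ((m + 2*m*(29 + m))*(2*m))*7 = (2*m*(m + 2*m*(29 + m)))*7 = 14*m*(m + 2*m*(29 + m)))
61319/x(d(a(6), 7)) = 61319/((7²*(826 + 28*7))) = 61319/((49*(826 + 196))) = 61319/((49*1022)) = 61319/50078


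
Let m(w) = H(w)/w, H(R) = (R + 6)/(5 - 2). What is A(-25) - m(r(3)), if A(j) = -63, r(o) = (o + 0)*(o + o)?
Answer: -571/9 ≈ -63.444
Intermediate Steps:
r(o) = 2*o² (r(o) = o*(2*o) = 2*o²)
H(R) = 2 + R/3 (H(R) = (6 + R)/3 = (6 + R)*(⅓) = 2 + R/3)
m(w) = (2 + w/3)/w
A(-25) - m(r(3)) = -63 - (6 + 2*3²)/(3*(2*3²)) = -63 - (6 + 2*9)/(3*(2*9)) = -63 - (6 + 18)/(3*18) = -63 - 24/(3*18) = -63 - 1*4/9 = -63 - 4/9 = -571/9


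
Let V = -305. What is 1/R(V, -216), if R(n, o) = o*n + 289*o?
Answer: 1/3456 ≈ 0.00028935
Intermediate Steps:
R(n, o) = 289*o + n*o (R(n, o) = n*o + 289*o = 289*o + n*o)
1/R(V, -216) = 1/(-216*(289 - 305)) = 1/(-216*(-16)) = 1/3456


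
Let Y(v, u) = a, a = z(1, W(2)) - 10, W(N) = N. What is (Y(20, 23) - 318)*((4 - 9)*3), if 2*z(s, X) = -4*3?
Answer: 5010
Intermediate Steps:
z(s, X) = -6 (z(s, X) = (-4*3)/2 = (½)*(-12) = -6)
a = -16 (a = -6 - 10 = -16)
Y(v, u) = -16
(Y(20, 23) - 318)*((4 - 9)*3) = (-16 - 318)*((4 - 9)*3) = -(-1670)*3 = -334*(-15) = 5010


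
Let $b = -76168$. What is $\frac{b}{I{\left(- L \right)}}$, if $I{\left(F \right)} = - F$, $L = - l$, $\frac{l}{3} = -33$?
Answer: $- \frac{76168}{99} \approx -769.37$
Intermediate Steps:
$l = -99$ ($l = 3 \left(-33\right) = -99$)
$L = 99$ ($L = \left(-1\right) \left(-99\right) = 99$)
$\frac{b}{I{\left(- L \right)}} = - \frac{76168}{\left(-1\right) \left(\left(-1\right) 99\right)} = - \frac{76168}{\left(-1\right) \left(-99\right)} = - \frac{76168}{99}$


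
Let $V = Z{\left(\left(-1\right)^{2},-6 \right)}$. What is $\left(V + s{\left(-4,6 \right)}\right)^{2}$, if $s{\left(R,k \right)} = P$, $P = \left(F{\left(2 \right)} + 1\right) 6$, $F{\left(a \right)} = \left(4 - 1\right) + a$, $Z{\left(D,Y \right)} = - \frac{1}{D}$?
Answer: $1225$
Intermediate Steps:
$V = -1$ ($V = - \frac{1}{\left(-1\right)^{2}} = - 1^{-1} = \left(-1\right) 1 = -1$)
$F{\left(a \right)} = 3 + a$
$P = 36$ ($P = \left(\left(3 + 2\right) + 1\right) 6 = \left(5 + 1\right) 6 = 6 \cdot 6 = 36$)
$s{\left(R,k \right)} = 36$
$\left(V + s{\left(-4,6 \right)}\right)^{2} = \left(-1 + 36\right)^{2} = 35^{2} = 1225$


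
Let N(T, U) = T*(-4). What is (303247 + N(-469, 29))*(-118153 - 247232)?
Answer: -111487367355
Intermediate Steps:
N(T, U) = -4*T
(303247 + N(-469, 29))*(-118153 - 247232) = (303247 - 4*(-469))*(-118153 - 247232) = (303247 + 1876)*(-365385) = 305123*(-365385) = -111487367355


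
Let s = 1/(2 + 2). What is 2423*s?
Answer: 2423/4 ≈ 605.75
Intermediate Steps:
s = ¼ (s = 1/4 = ¼ ≈ 0.25000)
2423*s = 2423*(¼) = 2423/4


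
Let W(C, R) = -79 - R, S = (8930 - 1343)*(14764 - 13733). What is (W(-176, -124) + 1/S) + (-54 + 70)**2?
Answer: 2354481298/7822197 ≈ 301.00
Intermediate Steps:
S = 7822197 (S = 7587*1031 = 7822197)
(W(-176, -124) + 1/S) + (-54 + 70)**2 = ((-79 - 1*(-124)) + 1/7822197) + (-54 + 70)**2 = ((-79 + 124) + 1/7822197) + 16**2 = (45 + 1/7822197) + 256 = 351998866/7822197 + 256 = 2354481298/7822197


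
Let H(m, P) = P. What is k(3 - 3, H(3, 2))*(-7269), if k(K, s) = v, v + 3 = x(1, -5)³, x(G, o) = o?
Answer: 930432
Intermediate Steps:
v = -128 (v = -3 + (-5)³ = -3 - 125 = -128)
k(K, s) = -128
k(3 - 3, H(3, 2))*(-7269) = -128*(-7269) = 930432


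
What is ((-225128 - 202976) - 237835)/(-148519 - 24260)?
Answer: 665939/172779 ≈ 3.8543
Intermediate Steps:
((-225128 - 202976) - 237835)/(-148519 - 24260) = (-428104 - 237835)/(-172779) = -665939*(-1/172779) = 665939/172779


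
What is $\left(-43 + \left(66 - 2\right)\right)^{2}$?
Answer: $441$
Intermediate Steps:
$\left(-43 + \left(66 - 2\right)\right)^{2} = \left(-43 + 64\right)^{2} = 21^{2} = 441$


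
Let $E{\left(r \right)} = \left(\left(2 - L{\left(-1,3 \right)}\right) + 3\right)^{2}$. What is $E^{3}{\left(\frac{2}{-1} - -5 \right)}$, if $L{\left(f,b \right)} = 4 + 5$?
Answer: $4096$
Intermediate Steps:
$L{\left(f,b \right)} = 9$
$E{\left(r \right)} = 16$ ($E{\left(r \right)} = \left(\left(2 - 9\right) + 3\right)^{2} = \left(-7 + 3\right)^{2} = \left(-4\right)^{2} = 16$)
$E^{3}{\left(\frac{2}{-1} - -5 \right)} = 16^{3} = 4096$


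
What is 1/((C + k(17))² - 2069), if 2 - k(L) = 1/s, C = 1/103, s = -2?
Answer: -42436/87532795 ≈ -0.00048480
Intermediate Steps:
C = 1/103 ≈ 0.0097087
k(L) = 5/2 (k(L) = 2 - 1/(-2) = 2 - 1*(-½) = 2 + ½ = 5/2)
1/((C + k(17))² - 2069) = 1/((1/103 + 5/2)² - 2069) = 1/((517/206)² - 2069) = 1/(267289/42436 - 2069) = 1/(-87532795/42436) = -42436/87532795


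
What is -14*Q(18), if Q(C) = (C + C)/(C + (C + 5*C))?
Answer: -4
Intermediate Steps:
Q(C) = 2/7 (Q(C) = (2*C)/(C + 6*C) = (2*C)/((7*C)) = (2*C)*(1/(7*C)) = 2/7)
-14*Q(18) = -14*2/7 = -4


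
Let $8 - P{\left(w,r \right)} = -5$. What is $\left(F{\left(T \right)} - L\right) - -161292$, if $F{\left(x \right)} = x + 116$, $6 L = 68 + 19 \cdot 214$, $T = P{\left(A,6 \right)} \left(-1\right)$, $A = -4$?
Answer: $160706$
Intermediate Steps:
$P{\left(w,r \right)} = 13$ ($P{\left(w,r \right)} = 8 - -5 = 8 + 5 = 13$)
$T = -13$ ($T = 13 \left(-1\right) = -13$)
$L = 689$ ($L = \frac{68 + 19 \cdot 214}{6} = \frac{68 + 4066}{6} = \frac{1}{6} \cdot 4134 = 689$)
$F{\left(x \right)} = 116 + x$
$\left(F{\left(T \right)} - L\right) - -161292 = \left(\left(116 - 13\right) - 689\right) - -161292 = \left(103 - 689\right) + 161292 = -586 + 161292 = 160706$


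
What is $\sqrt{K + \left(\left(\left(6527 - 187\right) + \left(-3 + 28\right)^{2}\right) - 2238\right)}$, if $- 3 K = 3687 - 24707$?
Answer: $\frac{\sqrt{105603}}{3} \approx 108.32$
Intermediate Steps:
$K = \frac{21020}{3}$ ($K = - \frac{3687 - 24707}{3} = \left(- \frac{1}{3}\right) \left(-21020\right) = \frac{21020}{3} \approx 7006.7$)
$\sqrt{K + \left(\left(\left(6527 - 187\right) + \left(-3 + 28\right)^{2}\right) - 2238\right)} = \sqrt{\frac{21020}{3} + \left(\left(\left(6527 - 187\right) + \left(-3 + 28\right)^{2}\right) - 2238\right)} = \sqrt{\frac{21020}{3} + \left(\left(6340 + 25^{2}\right) - 2238\right)} = \sqrt{\frac{21020}{3} + \left(\left(6340 + 625\right) - 2238\right)} = \sqrt{\frac{21020}{3} + \left(6965 - 2238\right)} = \sqrt{\frac{21020}{3} + 4727} = \sqrt{\frac{35201}{3}} = \frac{\sqrt{105603}}{3}$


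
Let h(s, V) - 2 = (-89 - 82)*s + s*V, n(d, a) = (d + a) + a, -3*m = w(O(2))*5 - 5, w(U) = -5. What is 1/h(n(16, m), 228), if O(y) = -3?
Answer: 1/2054 ≈ 0.00048685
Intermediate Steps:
m = 10 (m = -(-5*5 - 5)/3 = -(-25 - 5)/3 = -1/3*(-30) = 10)
n(d, a) = d + 2*a (n(d, a) = (a + d) + a = d + 2*a)
h(s, V) = 2 - 171*s + V*s (h(s, V) = 2 + ((-89 - 82)*s + s*V) = 2 + (-171*s + V*s) = 2 - 171*s + V*s)
1/h(n(16, m), 228) = 1/(2 - 171*(16 + 2*10) + 228*(16 + 2*10)) = 1/(2 - 171*(16 + 20) + 228*(16 + 20)) = 1/(2 - 171*36 + 228*36) = 1/(2 - 6156 + 8208) = 1/2054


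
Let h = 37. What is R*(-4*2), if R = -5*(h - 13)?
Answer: 960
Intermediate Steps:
R = -120 (R = -5*(37 - 13) = -5*24 = -120)
R*(-4*2) = -(-480)*2 = -120*(-8) = 960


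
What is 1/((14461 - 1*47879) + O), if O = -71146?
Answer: -1/104564 ≈ -9.5635e-6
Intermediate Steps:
1/((14461 - 1*47879) + O) = 1/((14461 - 1*47879) - 71146) = 1/((14461 - 47879) - 71146) = 1/(-33418 - 71146) = 1/(-104564) = -1/104564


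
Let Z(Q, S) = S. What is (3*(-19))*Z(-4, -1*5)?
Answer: 285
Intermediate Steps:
(3*(-19))*Z(-4, -1*5) = (3*(-19))*(-1*5) = -57*(-5) = 285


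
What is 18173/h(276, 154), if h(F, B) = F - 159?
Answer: 18173/117 ≈ 155.32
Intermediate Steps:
h(F, B) = -159 + F
18173/h(276, 154) = 18173/(-159 + 276) = 18173/117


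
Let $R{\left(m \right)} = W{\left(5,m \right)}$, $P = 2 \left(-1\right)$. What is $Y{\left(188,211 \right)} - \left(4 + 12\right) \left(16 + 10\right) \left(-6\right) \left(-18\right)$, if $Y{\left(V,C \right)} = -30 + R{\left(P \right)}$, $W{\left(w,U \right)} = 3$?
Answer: $-44955$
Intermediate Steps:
$P = -2$
$R{\left(m \right)} = 3$
$Y{\left(V,C \right)} = -27$ ($Y{\left(V,C \right)} = -30 + 3 = -27$)
$Y{\left(188,211 \right)} - \left(4 + 12\right) \left(16 + 10\right) \left(-6\right) \left(-18\right) = -27 - \left(4 + 12\right) \left(16 + 10\right) \left(-6\right) \left(-18\right) = -27 - 16 \cdot 26 \left(-6\right) \left(-18\right) = -27 - 416 \left(-6\right) \left(-18\right) = -27 - \left(-2496\right) \left(-18\right) = -27 - 44928 = -44955$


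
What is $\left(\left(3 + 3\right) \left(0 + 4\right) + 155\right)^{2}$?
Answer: $32041$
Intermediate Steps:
$\left(\left(3 + 3\right) \left(0 + 4\right) + 155\right)^{2} = \left(6 \cdot 4 + 155\right)^{2} = \left(24 + 155\right)^{2} = 179^{2} = 32041$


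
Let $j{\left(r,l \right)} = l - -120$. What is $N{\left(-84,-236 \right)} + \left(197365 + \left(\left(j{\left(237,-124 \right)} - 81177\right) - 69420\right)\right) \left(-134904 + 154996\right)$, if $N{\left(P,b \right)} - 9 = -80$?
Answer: $939582217$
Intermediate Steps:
$N{\left(P,b \right)} = -71$ ($N{\left(P,b \right)} = 9 - 80 = -71$)
$j{\left(r,l \right)} = 120 + l$ ($j{\left(r,l \right)} = l + 120 = 120 + l$)
$N{\left(-84,-236 \right)} + \left(197365 + \left(\left(j{\left(237,-124 \right)} - 81177\right) - 69420\right)\right) \left(-134904 + 154996\right) = -71 + \left(197365 + \left(\left(\left(120 - 124\right) - 81177\right) - 69420\right)\right) \left(-134904 + 154996\right) = -71 + \left(197365 - 150601\right) 20092 = -71 + 46764 \cdot 20092 = -71 + 939582288 = 939582217$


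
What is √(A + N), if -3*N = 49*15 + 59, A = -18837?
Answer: I*√171915/3 ≈ 138.21*I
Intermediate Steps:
N = -794/3 (N = -(49*15 + 59)/3 = -(735 + 59)/3 = -⅓*794 = -794/3 ≈ -264.67)
√(A + N) = √(-18837 - 794/3) = √(-57305/3) = I*√171915/3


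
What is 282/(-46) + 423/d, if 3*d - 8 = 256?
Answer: -2679/2024 ≈ -1.3236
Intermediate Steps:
d = 88 (d = 8/3 + (1/3)*256 = 8/3 + 256/3 = 88)
282/(-46) + 423/d = 282/(-46) + 423/88 = 282*(-1/46) + 423*(1/88) = -141/23 + 423/88 = -2679/2024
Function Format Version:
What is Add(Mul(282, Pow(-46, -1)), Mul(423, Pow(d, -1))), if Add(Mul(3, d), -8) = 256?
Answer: Rational(-2679, 2024) ≈ -1.3236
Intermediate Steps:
d = 88 (d = Add(Rational(8, 3), Mul(Rational(1, 3), 256)) = Add(Rational(8, 3), Rational(256, 3)) = 88)
Add(Mul(282, Pow(-46, -1)), Mul(423, Pow(d, -1))) = Add(Mul(282, Pow(-46, -1)), Mul(423, Pow(88, -1))) = Add(Mul(282, Rational(-1, 46)), Mul(423, Rational(1, 88))) = Add(Rational(-141, 23), Rational(423, 88)) = Rational(-2679, 2024)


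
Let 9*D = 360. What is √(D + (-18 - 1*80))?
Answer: I*√58 ≈ 7.6158*I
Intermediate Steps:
D = 40 (D = (⅑)*360 = 40)
√(D + (-18 - 1*80)) = √(40 + (-18 - 1*80)) = √(40 + (-18 - 80)) = √(40 - 98) = √(-58) = I*√58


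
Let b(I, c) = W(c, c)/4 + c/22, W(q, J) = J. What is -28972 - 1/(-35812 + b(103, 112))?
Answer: -11402452085/393568 ≈ -28972.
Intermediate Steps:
b(I, c) = 13*c/44 (b(I, c) = c/4 + c/22 = 13*c/44)
-28972 - 1/(-35812 + b(103, 112)) = -28972 - 1/(-35812 + (13/44)*112) = -28972 - 1/(-35812 + 364/11) = -28972 - 1/(-393568/11) = -28972 - 1*(-11/393568) = -28972 + 11/393568 = -11402452085/393568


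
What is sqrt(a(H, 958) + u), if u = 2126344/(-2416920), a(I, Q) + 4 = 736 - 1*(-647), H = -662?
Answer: 2*sqrt(259888056870)/27465 ≈ 37.123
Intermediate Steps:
a(I, Q) = 1379 (a(I, Q) = -4 + (736 - 1*(-647)) = -4 + (736 + 647) = -4 + 1383 = 1379)
u = -24163/27465 (u = 2126344*(-1/2416920) = -24163/27465 ≈ -0.87977)
sqrt(a(H, 958) + u) = sqrt(1379 - 24163/27465) = sqrt(37850072/27465) = 2*sqrt(259888056870)/27465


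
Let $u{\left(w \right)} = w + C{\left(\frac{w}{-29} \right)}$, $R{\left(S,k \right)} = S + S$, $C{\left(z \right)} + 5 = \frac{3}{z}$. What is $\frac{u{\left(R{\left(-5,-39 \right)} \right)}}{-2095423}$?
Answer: $\frac{63}{20954230} \approx 3.0066 \cdot 10^{-6}$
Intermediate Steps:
$C{\left(z \right)} = -5 + \frac{3}{z}$
$R{\left(S,k \right)} = 2 S$
$u{\left(w \right)} = -5 + w - \frac{87}{w}$ ($u{\left(w \right)} = w - \left(5 - \frac{3}{w \frac{1}{-29}}\right) = w - \left(5 - \frac{3}{w \left(- \frac{1}{29}\right)}\right) = w - \left(5 - \frac{3}{\left(- \frac{1}{29}\right) w}\right) = w - \left(5 - 3 \left(- \frac{29}{w}\right)\right) = w - \left(5 + \frac{87}{w}\right) = -5 + w - \frac{87}{w}$)
$\frac{u{\left(R{\left(-5,-39 \right)} \right)}}{-2095423} = \frac{-5 + 2 \left(-5\right) - \frac{87}{2 \left(-5\right)}}{-2095423} = \left(-5 - 10 - \frac{87}{-10}\right) \left(- \frac{1}{2095423}\right) = \left(-5 - 10 - - \frac{87}{10}\right) \left(- \frac{1}{2095423}\right) = \left(-5 - 10 + \frac{87}{10}\right) \left(- \frac{1}{2095423}\right) = \left(- \frac{63}{10}\right) \left(- \frac{1}{2095423}\right) = \frac{63}{20954230}$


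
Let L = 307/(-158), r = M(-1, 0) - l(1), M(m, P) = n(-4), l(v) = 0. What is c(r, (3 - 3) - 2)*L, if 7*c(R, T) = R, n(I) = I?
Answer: 614/553 ≈ 1.1103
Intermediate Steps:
M(m, P) = -4
r = -4 (r = -4 - 1*0 = -4 + 0 = -4)
c(R, T) = R/7
L = -307/158 (L = 307*(-1/158) = -307/158 ≈ -1.9430)
c(r, (3 - 3) - 2)*L = ((⅐)*(-4))*(-307/158) = -4/7*(-307/158) = 614/553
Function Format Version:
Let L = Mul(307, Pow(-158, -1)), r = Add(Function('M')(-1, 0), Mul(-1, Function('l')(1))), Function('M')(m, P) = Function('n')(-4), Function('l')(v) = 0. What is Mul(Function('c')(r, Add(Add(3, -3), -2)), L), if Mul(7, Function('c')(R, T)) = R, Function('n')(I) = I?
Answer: Rational(614, 553) ≈ 1.1103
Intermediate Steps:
Function('M')(m, P) = -4
r = -4 (r = Add(-4, Mul(-1, 0)) = Add(-4, 0) = -4)
Function('c')(R, T) = Mul(Rational(1, 7), R)
L = Rational(-307, 158) (L = Mul(307, Rational(-1, 158)) = Rational(-307, 158) ≈ -1.9430)
Mul(Function('c')(r, Add(Add(3, -3), -2)), L) = Mul(Mul(Rational(1, 7), -4), Rational(-307, 158)) = Mul(Rational(-4, 7), Rational(-307, 158)) = Rational(614, 553)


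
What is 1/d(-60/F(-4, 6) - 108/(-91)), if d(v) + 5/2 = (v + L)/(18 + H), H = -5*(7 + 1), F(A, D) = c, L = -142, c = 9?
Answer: 6006/25247 ≈ 0.23789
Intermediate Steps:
F(A, D) = 9
H = -40 (H = -5*8 = -40)
d(v) = 87/22 - v/22 (d(v) = -5/2 + (v - 142)/(18 - 40) = -5/2 + (-142 + v)/(-22) = -5/2 + (-142 + v)*(-1/22) = -5/2 + (71/11 - v/22) = 87/22 - v/22)
1/d(-60/F(-4, 6) - 108/(-91)) = 1/(87/22 - (-60/9 - 108/(-91))/22) = 1/(87/22 - (-60*⅑ - 108*(-1/91))/22) = 1/(87/22 - (-20/3 + 108/91)/22) = 1/(87/22 - 1/22*(-1496/273)) = 1/(87/22 + 68/273) = 1/(25247/6006) = 6006/25247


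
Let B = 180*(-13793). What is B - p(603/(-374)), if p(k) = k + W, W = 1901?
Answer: -929255131/374 ≈ -2.4846e+6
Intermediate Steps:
p(k) = 1901 + k (p(k) = k + 1901 = 1901 + k)
B = -2482740
B - p(603/(-374)) = -2482740 - (1901 + 603/(-374)) = -2482740 - (1901 + 603*(-1/374)) = -2482740 - (1901 - 603/374) = -2482740 - 1*710371/374 = -2482740 - 710371/374 = -929255131/374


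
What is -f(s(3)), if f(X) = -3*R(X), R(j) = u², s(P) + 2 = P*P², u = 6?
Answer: 108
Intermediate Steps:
s(P) = -2 + P³ (s(P) = -2 + P*P² = -2 + P³)
R(j) = 36 (R(j) = 6² = 36)
f(X) = -108 (f(X) = -3*36 = -108)
-f(s(3)) = -1*(-108) = 108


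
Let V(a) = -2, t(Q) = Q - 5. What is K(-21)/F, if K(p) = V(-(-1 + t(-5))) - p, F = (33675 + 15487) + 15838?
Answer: 19/65000 ≈ 0.00029231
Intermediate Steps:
t(Q) = -5 + Q
F = 65000 (F = 49162 + 15838 = 65000)
K(p) = -2 - p
K(-21)/F = (-2 - 1*(-21))/65000 = (-2 + 21)*(1/65000) = 19*(1/65000) = 19/65000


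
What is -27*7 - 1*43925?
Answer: -44114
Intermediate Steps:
-27*7 - 1*43925 = -189 - 43925 = -44114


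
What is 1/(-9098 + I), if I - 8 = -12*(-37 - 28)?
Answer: -1/8310 ≈ -0.00012034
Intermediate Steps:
I = 788 (I = 8 - 12*(-37 - 28) = 8 - 12*(-65) = 8 + 780 = 788)
1/(-9098 + I) = 1/(-9098 + 788) = 1/(-8310) = -1/8310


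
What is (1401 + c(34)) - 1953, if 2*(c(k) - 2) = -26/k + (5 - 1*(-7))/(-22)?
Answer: -205945/374 ≈ -550.66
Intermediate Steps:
c(k) = 19/11 - 13/k (c(k) = 2 + (-26/k + (5 - 1*(-7))/(-22))/2 = 2 + (-26/k + (5 + 7)*(-1/22))/2 = 2 + (-26/k + 12*(-1/22))/2 = 2 + (-26/k - 6/11)/2 = 2 + (-6/11 - 26/k)/2 = 2 + (-3/11 - 13/k) = 19/11 - 13/k)
(1401 + c(34)) - 1953 = (1401 + (19/11 - 13/34)) - 1953 = (1401 + 503/374) - 1953 = 524477/374 - 1953 = -205945/374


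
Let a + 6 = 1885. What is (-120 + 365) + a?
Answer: 2124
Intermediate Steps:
a = 1879 (a = -6 + 1885 = 1879)
(-120 + 365) + a = (-120 + 365) + 1879 = 245 + 1879 = 2124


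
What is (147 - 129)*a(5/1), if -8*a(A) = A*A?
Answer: -225/4 ≈ -56.250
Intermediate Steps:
a(A) = -A²/8 (a(A) = -A*A/8 = -A²/8)
(147 - 129)*a(5/1) = (147 - 129)*(-(5/1)²/8) = 18*(-(5*1)²/8) = 18*(-⅛*5²) = 18*(-⅛*25) = 18*(-25/8) = -225/4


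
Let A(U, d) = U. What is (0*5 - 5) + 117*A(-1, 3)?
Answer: -122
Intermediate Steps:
(0*5 - 5) + 117*A(-1, 3) = (0*5 - 5) + 117*(-1) = (0 - 5) - 117 = -5 - 117 = -122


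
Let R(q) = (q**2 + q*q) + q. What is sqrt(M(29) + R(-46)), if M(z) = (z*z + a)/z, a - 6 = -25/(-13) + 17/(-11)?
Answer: sqrt(72491703999)/4147 ≈ 64.925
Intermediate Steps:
R(q) = q + 2*q**2 (R(q) = (q**2 + q**2) + q = 2*q**2 + q = q + 2*q**2)
a = 912/143 (a = 6 + (-25/(-13) + 17/(-11)) = 6 + (-25*(-1/13) + 17*(-1/11)) = 6 + (25/13 - 17/11) = 6 + 54/143 = 912/143 ≈ 6.3776)
M(z) = (912/143 + z**2)/z (M(z) = (z*z + 912/143)/z = (z**2 + 912/143)/z = (912/143 + z**2)/z)
sqrt(M(29) + R(-46)) = sqrt((29 + (912/143)/29) - 46*(1 + 2*(-46))) = sqrt((29 + (912/143)*(1/29)) - 46*(1 - 92)) = sqrt((29 + 912/4147) - 46*(-91)) = sqrt(121175/4147 + 4186) = sqrt(17480517/4147) = sqrt(72491703999)/4147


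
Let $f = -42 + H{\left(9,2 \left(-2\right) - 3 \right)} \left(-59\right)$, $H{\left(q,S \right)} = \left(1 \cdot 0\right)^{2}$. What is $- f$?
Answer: $42$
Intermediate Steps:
$H{\left(q,S \right)} = 0$ ($H{\left(q,S \right)} = 0^{2} = 0$)
$f = -42$ ($f = -42 + 0 \left(-59\right) = -42 + 0 = -42$)
$- f = \left(-1\right) \left(-42\right) = 42$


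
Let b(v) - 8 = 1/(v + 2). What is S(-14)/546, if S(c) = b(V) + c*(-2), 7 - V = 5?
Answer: 145/2184 ≈ 0.066392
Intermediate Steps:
V = 2 (V = 7 - 1*5 = 7 - 5 = 2)
b(v) = 8 + 1/(2 + v) (b(v) = 8 + 1/(v + 2) = 8 + 1/(2 + v))
S(c) = 33/4 - 2*c (S(c) = (17 + 8*2)/(2 + 2) + c*(-2) = (17 + 16)/4 - 2*c = (¼)*33 - 2*c = 33/4 - 2*c)
S(-14)/546 = (33/4 - 2*(-14))/546 = (33/4 + 28)*(1/546) = (145/4)*(1/546) = 145/2184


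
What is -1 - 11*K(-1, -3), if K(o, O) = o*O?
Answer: -34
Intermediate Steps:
K(o, O) = O*o
-1 - 11*K(-1, -3) = -1 - (-33)*(-1) = -1 - 11*3 = -1 - 33 = -34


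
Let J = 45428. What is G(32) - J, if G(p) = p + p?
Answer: -45364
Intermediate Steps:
G(p) = 2*p
G(32) - J = 2*32 - 1*45428 = 64 - 45428 = -45364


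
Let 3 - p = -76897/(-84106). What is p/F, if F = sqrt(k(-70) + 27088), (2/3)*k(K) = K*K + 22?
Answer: 175421*sqrt(34471)/2899217926 ≈ 0.011234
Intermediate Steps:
k(K) = 33 + 3*K**2/2 (k(K) = 3*(K*K + 22)/2 = 3*(K**2 + 22)/2 = 3*(22 + K**2)/2 = 33 + 3*K**2/2)
p = 175421/84106 (p = 3 - (-76897)/(-84106) = 3 - (-76897)*(-1)/84106 = 3 - 1*76897/84106 = 3 - 76897/84106 = 175421/84106 ≈ 2.0857)
F = sqrt(34471) (F = sqrt((33 + (3/2)*(-70)**2) + 27088) = sqrt((33 + (3/2)*4900) + 27088) = sqrt((33 + 7350) + 27088) = sqrt(7383 + 27088) = sqrt(34471) ≈ 185.66)
p/F = 175421/(84106*(sqrt(34471))) = 175421*(sqrt(34471)/34471)/84106 = 175421*sqrt(34471)/2899217926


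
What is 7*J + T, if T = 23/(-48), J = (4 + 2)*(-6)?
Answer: -12119/48 ≈ -252.48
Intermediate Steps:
J = -36 (J = 6*(-6) = -36)
T = -23/48 (T = 23*(-1/48) = -23/48 ≈ -0.47917)
7*J + T = 7*(-36) - 23/48 = -252 - 23/48 = -12119/48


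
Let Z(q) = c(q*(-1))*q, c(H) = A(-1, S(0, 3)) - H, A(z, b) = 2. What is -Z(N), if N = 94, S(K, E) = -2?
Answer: -9024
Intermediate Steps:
c(H) = 2 - H
Z(q) = q*(2 + q) (Z(q) = (2 - q*(-1))*q = (2 - (-1)*q)*q = (2 + q)*q = q*(2 + q))
-Z(N) = -94*(2 + 94) = -94*96 = -1*9024 = -9024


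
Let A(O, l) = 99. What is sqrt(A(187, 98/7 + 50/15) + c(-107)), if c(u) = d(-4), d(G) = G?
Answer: sqrt(95) ≈ 9.7468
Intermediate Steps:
c(u) = -4
sqrt(A(187, 98/7 + 50/15) + c(-107)) = sqrt(99 - 4) = sqrt(95)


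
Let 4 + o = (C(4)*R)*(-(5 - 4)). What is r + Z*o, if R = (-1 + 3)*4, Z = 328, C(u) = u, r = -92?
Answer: -11900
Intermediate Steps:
R = 8 (R = 2*4 = 8)
o = -36 (o = -4 + (4*8)*(-(5 - 4)) = -4 + 32*(-1*1) = -4 + 32*(-1) = -4 - 32 = -36)
r + Z*o = -92 + 328*(-36) = -92 - 11808 = -11900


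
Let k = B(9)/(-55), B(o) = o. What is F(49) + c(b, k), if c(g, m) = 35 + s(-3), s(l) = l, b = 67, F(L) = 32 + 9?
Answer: 73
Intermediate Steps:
F(L) = 41
k = -9/55 (k = 9/(-55) = 9*(-1/55) = -9/55 ≈ -0.16364)
c(g, m) = 32 (c(g, m) = 35 - 3 = 32)
F(49) + c(b, k) = 41 + 32 = 73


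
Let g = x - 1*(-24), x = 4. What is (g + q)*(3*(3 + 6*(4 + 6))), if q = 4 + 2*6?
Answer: 8316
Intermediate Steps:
g = 28 (g = 4 - 1*(-24) = 4 + 24 = 28)
q = 16 (q = 4 + 12 = 16)
(g + q)*(3*(3 + 6*(4 + 6))) = (28 + 16)*(3*(3 + 6*(4 + 6))) = 44*(3*(3 + 6*10)) = 44*(3*(3 + 60)) = 44*(3*63) = 44*189 = 8316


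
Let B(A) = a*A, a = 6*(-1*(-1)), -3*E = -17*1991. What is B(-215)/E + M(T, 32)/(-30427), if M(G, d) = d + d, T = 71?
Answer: -119918698/1029862669 ≈ -0.11644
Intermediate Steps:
E = 33847/3 (E = -(-17)*1991/3 = -1/3*(-33847) = 33847/3 ≈ 11282.)
a = 6 (a = 6*1 = 6)
B(A) = 6*A
M(G, d) = 2*d
B(-215)/E + M(T, 32)/(-30427) = (6*(-215))/(33847/3) + (2*32)/(-30427) = -1290*3/33847 + 64*(-1/30427) = -3870/33847 - 64/30427 = -119918698/1029862669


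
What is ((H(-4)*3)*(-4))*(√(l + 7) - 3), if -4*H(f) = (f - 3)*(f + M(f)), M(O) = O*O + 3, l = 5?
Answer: 945 - 630*√3 ≈ -146.19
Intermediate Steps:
M(O) = 3 + O² (M(O) = O² + 3 = 3 + O²)
H(f) = -(-3 + f)*(3 + f + f²)/4 (H(f) = -(f - 3)*(f + (3 + f²))/4 = -(-3 + f)*(3 + f + f²)/4)
((H(-4)*3)*(-4))*(√(l + 7) - 3) = (((9/4 + (½)*(-4)² - ¼*(-4)³)*3)*(-4))*(√(5 + 7) - 3) = (((9/4 + (½)*16 - ¼*(-64))*3)*(-4))*(√12 - 3) = (((9/4 + 8 + 16)*3)*(-4))*(2*√3 - 3) = (((105/4)*3)*(-4))*(-3 + 2*√3) = ((315/4)*(-4))*(-3 + 2*√3) = -315*(-3 + 2*√3) = 945 - 630*√3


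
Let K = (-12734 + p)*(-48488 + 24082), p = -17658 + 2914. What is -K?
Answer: -670628068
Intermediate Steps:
p = -14744
K = 670628068 (K = (-12734 - 14744)*(-48488 + 24082) = -27478*(-24406) = 670628068)
-K = -1*670628068 = -670628068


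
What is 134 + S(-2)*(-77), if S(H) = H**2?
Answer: -174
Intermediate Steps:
134 + S(-2)*(-77) = 134 + (-2)**2*(-77) = 134 + 4*(-77) = 134 - 308 = -174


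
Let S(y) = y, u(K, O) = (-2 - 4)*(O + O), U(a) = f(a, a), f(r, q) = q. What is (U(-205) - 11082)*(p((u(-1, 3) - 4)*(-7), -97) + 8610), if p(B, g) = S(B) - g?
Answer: -101436269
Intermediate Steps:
U(a) = a
u(K, O) = -12*O
p(B, g) = B - g
(U(-205) - 11082)*(p((u(-1, 3) - 4)*(-7), -97) + 8610) = (-205 - 11082)*(((-12*3 - 4)*(-7) - 1*(-97)) + 8610) = -11287*(((-36 - 4)*(-7) + 97) + 8610) = -11287*((-40*(-7) + 97) + 8610) = -11287*((280 + 97) + 8610) = -11287*(377 + 8610) = -11287*8987 = -101436269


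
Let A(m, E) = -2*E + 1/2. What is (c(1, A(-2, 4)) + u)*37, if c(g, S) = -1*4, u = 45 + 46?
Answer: 3219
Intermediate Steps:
u = 91
A(m, E) = ½ - 2*E (A(m, E) = -2*E + ½ = ½ - 2*E)
c(g, S) = -4
(c(1, A(-2, 4)) + u)*37 = (-4 + 91)*37 = 87*37 = 3219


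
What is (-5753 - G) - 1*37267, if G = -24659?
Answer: -18361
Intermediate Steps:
(-5753 - G) - 1*37267 = (-5753 - 1*(-24659)) - 1*37267 = (-5753 + 24659) - 37267 = 18906 - 37267 = -18361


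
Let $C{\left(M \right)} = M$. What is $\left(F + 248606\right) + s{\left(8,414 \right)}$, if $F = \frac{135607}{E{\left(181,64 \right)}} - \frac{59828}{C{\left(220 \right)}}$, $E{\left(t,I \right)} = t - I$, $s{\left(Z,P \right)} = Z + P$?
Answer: $\frac{1608203596}{6435} \approx 2.4992 \cdot 10^{5}$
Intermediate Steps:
$s{\left(Z,P \right)} = P + Z$
$F = \frac{5708416}{6435}$ ($F = \frac{135607}{181 - 64} - \frac{59828}{220} = \frac{135607}{181 - 64} - \frac{14957}{55} = \frac{135607}{117} - \frac{14957}{55} = \frac{5708416}{6435} \approx 887.09$)
$\left(F + 248606\right) + s{\left(8,414 \right)} = \left(\frac{5708416}{6435} + 248606\right) + \left(414 + 8\right) = \frac{1605488026}{6435} + 422 = \frac{1608203596}{6435}$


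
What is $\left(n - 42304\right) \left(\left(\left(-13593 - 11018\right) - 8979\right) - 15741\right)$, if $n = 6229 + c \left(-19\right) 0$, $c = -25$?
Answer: $1779615825$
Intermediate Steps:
$n = 6229$ ($n = 6229 + \left(-25\right) \left(-19\right) 0 = 6229 + 475 \cdot 0 = 6229 + 0 = 6229$)
$\left(n - 42304\right) \left(\left(\left(-13593 - 11018\right) - 8979\right) - 15741\right) = \left(6229 - 42304\right) \left(\left(\left(-13593 - 11018\right) - 8979\right) - 15741\right) = - 36075 \left(\left(-24611 - 8979\right) - 15741\right) = - 36075 \left(-33590 - 15741\right) = \left(-36075\right) \left(-49331\right) = 1779615825$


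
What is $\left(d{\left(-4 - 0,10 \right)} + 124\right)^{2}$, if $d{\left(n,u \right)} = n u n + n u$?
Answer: $59536$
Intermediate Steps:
$d{\left(n,u \right)} = n u + u n^{2}$ ($d{\left(n,u \right)} = u n^{2} + n u = n u + u n^{2}$)
$\left(d{\left(-4 - 0,10 \right)} + 124\right)^{2} = \left(\left(-4 - 0\right) 10 \left(1 - 4\right) + 124\right)^{2} = \left(\left(-4 + 0\right) 10 \left(1 + \left(-4 + 0\right)\right) + 124\right)^{2} = \left(\left(-4\right) 10 \left(1 - 4\right) + 124\right)^{2} = \left(\left(-4\right) 10 \left(-3\right) + 124\right)^{2} = \left(120 + 124\right)^{2} = 244^{2} = 59536$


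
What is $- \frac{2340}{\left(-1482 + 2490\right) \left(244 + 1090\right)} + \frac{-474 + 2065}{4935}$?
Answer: $\frac{8443751}{26333160} \approx 0.32065$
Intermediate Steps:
$- \frac{2340}{\left(-1482 + 2490\right) \left(244 + 1090\right)} + \frac{-474 + 2065}{4935} = - \frac{2340}{1008 \cdot 1334} + 1591 \cdot \frac{1}{4935} = - \frac{2340}{1344672} + \frac{1591}{4935} = \left(-2340\right) \frac{1}{1344672} + \frac{1591}{4935} = - \frac{65}{37352} + \frac{1591}{4935} = \frac{8443751}{26333160}$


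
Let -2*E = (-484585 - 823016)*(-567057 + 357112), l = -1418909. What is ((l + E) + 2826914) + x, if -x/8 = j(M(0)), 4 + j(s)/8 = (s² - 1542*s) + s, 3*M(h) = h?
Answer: -274521475423/2 ≈ -1.3726e+11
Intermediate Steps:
E = -274524291945/2 (E = -(-484585 - 823016)*(-567057 + 357112)/2 = -(-1307601)*(-209945)/2 = -½*274524291945 = -274524291945/2 ≈ -1.3726e+11)
M(h) = h/3
j(s) = -32 - 12328*s + 8*s² (j(s) = -32 + 8*((s² - 1542*s) + s) = -32 + 8*(s² - 1541*s) = -32 + (-12328*s + 8*s²) = -32 - 12328*s + 8*s²)
x = 256 (x = -8*(-32 - 12328*0/3 + 8*((⅓)*0)²) = -8*(-32 - 12328*0 + 8*0²) = -8*(-32 + 0 + 8*0) = -8*(-32 + 0 + 0) = -8*(-32) = 256)
((l + E) + 2826914) + x = ((-1418909 - 274524291945/2) + 2826914) + 256 = (-274527129763/2 + 2826914) + 256 = -274521475935/2 + 256 = -274521475423/2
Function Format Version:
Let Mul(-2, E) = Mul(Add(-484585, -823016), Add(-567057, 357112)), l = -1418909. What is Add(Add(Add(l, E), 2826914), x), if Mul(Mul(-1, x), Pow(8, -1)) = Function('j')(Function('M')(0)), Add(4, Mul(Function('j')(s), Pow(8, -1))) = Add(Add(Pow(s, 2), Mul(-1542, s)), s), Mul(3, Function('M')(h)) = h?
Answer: Rational(-274521475423, 2) ≈ -1.3726e+11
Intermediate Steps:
E = Rational(-274524291945, 2) (E = Mul(Rational(-1, 2), Mul(Add(-484585, -823016), Add(-567057, 357112))) = Mul(Rational(-1, 2), Mul(-1307601, -209945)) = Mul(Rational(-1, 2), 274524291945) = Rational(-274524291945, 2) ≈ -1.3726e+11)
Function('M')(h) = Mul(Rational(1, 3), h)
Function('j')(s) = Add(-32, Mul(-12328, s), Mul(8, Pow(s, 2))) (Function('j')(s) = Add(-32, Mul(8, Add(Add(Pow(s, 2), Mul(-1542, s)), s))) = Add(-32, Mul(8, Add(Pow(s, 2), Mul(-1541, s)))) = Add(-32, Add(Mul(-12328, s), Mul(8, Pow(s, 2)))) = Add(-32, Mul(-12328, s), Mul(8, Pow(s, 2))))
x = 256 (x = Mul(-8, Add(-32, Mul(-12328, Mul(Rational(1, 3), 0)), Mul(8, Pow(Mul(Rational(1, 3), 0), 2)))) = Mul(-8, Add(-32, Mul(-12328, 0), Mul(8, Pow(0, 2)))) = Mul(-8, Add(-32, 0, Mul(8, 0))) = Mul(-8, Add(-32, 0, 0)) = Mul(-8, -32) = 256)
Add(Add(Add(l, E), 2826914), x) = Add(Add(Add(-1418909, Rational(-274524291945, 2)), 2826914), 256) = Add(Add(Rational(-274527129763, 2), 2826914), 256) = Add(Rational(-274521475935, 2), 256) = Rational(-274521475423, 2)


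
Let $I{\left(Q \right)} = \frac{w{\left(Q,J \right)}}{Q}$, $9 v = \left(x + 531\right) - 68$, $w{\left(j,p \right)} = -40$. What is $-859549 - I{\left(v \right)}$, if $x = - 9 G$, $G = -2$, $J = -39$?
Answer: $- \frac{413442709}{481} \approx -8.5955 \cdot 10^{5}$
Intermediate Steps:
$x = 18$ ($x = \left(-9\right) \left(-2\right) = 18$)
$v = \frac{481}{9}$ ($v = \frac{\left(18 + 531\right) - 68}{9} = \frac{549 - 68}{9} = \frac{1}{9} \cdot 481 = \frac{481}{9} \approx 53.444$)
$I{\left(Q \right)} = - \frac{40}{Q}$
$-859549 - I{\left(v \right)} = -859549 - - \frac{40}{\frac{481}{9}} = -859549 - \left(-40\right) \frac{9}{481} = -859549 - - \frac{360}{481} = -859549 + \frac{360}{481} = - \frac{413442709}{481}$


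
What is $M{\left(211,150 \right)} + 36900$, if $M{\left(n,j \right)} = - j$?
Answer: $36750$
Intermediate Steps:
$M{\left(211,150 \right)} + 36900 = \left(-1\right) 150 + 36900 = -150 + 36900 = 36750$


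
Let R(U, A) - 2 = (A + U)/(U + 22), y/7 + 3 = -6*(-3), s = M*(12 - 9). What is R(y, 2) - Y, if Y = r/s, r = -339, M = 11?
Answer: 18322/1397 ≈ 13.115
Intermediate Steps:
s = 33 (s = 11*(12 - 9) = 11*3 = 33)
y = 105 (y = -21 + 7*(-6*(-3)) = -21 + 7*18 = -21 + 126 = 105)
R(U, A) = 2 + (A + U)/(22 + U) (R(U, A) = 2 + (A + U)/(U + 22) = 2 + (A + U)/(22 + U))
Y = -113/11 (Y = -339/33 = -339*1/33 = -113/11 ≈ -10.273)
R(y, 2) - Y = (44 + 2 + 3*105)/(22 + 105) - 1*(-113/11) = (44 + 2 + 315)/127 + 113/11 = (1/127)*361 + 113/11 = 361/127 + 113/11 = 18322/1397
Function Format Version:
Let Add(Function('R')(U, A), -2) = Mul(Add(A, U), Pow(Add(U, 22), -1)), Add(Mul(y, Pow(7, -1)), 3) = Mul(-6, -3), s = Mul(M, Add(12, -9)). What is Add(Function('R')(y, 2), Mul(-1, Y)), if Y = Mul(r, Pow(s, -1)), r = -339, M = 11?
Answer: Rational(18322, 1397) ≈ 13.115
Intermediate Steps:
s = 33 (s = Mul(11, Add(12, -9)) = Mul(11, 3) = 33)
y = 105 (y = Add(-21, Mul(7, Mul(-6, -3))) = Add(-21, Mul(7, 18)) = Add(-21, 126) = 105)
Function('R')(U, A) = Add(2, Mul(Pow(Add(22, U), -1), Add(A, U))) (Function('R')(U, A) = Add(2, Mul(Add(A, U), Pow(Add(U, 22), -1))) = Add(2, Mul(Add(A, U), Pow(Add(22, U), -1))) = Add(2, Mul(Pow(Add(22, U), -1), Add(A, U))))
Y = Rational(-113, 11) (Y = Mul(-339, Pow(33, -1)) = Mul(-339, Rational(1, 33)) = Rational(-113, 11) ≈ -10.273)
Add(Function('R')(y, 2), Mul(-1, Y)) = Add(Mul(Pow(Add(22, 105), -1), Add(44, 2, Mul(3, 105))), Mul(-1, Rational(-113, 11))) = Add(Mul(Pow(127, -1), Add(44, 2, 315)), Rational(113, 11)) = Add(Mul(Rational(1, 127), 361), Rational(113, 11)) = Add(Rational(361, 127), Rational(113, 11)) = Rational(18322, 1397)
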